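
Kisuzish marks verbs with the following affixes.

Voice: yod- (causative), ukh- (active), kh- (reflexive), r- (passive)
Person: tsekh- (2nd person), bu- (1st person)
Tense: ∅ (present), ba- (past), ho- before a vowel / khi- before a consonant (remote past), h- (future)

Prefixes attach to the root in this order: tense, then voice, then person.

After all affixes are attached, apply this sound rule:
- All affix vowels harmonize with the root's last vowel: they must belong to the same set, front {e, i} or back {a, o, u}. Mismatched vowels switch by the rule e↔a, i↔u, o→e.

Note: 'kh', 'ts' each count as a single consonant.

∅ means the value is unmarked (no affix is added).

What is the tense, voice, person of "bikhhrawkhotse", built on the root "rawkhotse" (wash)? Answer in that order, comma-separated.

future, reflexive, 1st person

Segment: bu-kh-h-rawkhotse.
tense: h- → future.
voice: kh- → reflexive.
person: bu- → 1st person.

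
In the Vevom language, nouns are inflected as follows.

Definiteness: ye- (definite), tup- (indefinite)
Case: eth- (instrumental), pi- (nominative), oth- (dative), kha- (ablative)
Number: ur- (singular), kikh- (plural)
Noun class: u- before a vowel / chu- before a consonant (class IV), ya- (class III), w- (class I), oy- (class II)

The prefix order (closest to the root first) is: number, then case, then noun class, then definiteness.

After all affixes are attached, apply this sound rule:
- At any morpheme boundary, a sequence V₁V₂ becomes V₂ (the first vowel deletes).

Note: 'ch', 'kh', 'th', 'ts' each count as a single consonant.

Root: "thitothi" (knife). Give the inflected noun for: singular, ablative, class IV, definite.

Attach number singular ur- → urthitothi.
Attach case ablative kha- → khaurthitothi.
Attach noun class class IV chu- (before consonant 'kh') → chukhaurthitothi.
Attach definiteness definite ye- → yechukhaurthitothi.
Apply vowel deletion: yechukhaurthitothi → yechukhurthitothi.

yechukhurthitothi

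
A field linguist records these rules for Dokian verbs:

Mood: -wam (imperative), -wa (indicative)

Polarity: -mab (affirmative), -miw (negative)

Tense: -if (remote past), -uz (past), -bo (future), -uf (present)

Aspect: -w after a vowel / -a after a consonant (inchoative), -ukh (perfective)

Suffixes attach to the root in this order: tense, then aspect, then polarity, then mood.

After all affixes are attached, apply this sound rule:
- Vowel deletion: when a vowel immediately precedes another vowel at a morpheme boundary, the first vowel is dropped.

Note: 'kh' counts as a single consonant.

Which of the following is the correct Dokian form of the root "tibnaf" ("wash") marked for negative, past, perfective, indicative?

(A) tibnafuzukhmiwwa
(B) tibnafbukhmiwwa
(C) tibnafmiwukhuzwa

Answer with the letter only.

A

Attach tense past -uz → tibnafuz.
Attach aspect perfective -ukh → tibnafuzukh.
Attach polarity negative -miw → tibnafuzukhmiw.
Attach mood indicative -wa → tibnafuzukhmiwwa.
Vowel deletion: no change.
So the correct form is tibnafuzukhmiwwa, option (A).
(C) tibnafmiwukhuzwa is wrong: it has the affixes in the wrong order.
(B) tibnafbukhmiwwa is wrong: it uses future instead of past for tense.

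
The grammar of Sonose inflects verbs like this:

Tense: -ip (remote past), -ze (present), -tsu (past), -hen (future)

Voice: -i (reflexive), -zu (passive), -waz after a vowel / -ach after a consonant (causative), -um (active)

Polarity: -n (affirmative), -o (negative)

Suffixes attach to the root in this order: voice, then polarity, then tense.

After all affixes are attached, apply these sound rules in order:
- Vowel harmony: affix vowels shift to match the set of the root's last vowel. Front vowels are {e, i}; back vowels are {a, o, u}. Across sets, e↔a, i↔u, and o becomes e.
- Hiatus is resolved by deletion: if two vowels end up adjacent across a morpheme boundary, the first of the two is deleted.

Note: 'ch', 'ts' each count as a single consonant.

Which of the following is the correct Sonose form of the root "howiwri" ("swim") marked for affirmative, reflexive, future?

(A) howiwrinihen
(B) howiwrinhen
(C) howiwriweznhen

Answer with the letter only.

Attach voice reflexive -i → howiwrii.
Attach polarity affirmative -n → howiwriin.
Attach tense future -hen → howiwriinhen.
Vowel harmony: no change.
Apply vowel deletion: howiwriinhen → howiwrinhen.
So the correct form is howiwrinhen, option (B).
(A) howiwrinihen is wrong: it has the affixes in the wrong order.
(C) howiwriweznhen is wrong: it uses causative instead of reflexive for voice.

B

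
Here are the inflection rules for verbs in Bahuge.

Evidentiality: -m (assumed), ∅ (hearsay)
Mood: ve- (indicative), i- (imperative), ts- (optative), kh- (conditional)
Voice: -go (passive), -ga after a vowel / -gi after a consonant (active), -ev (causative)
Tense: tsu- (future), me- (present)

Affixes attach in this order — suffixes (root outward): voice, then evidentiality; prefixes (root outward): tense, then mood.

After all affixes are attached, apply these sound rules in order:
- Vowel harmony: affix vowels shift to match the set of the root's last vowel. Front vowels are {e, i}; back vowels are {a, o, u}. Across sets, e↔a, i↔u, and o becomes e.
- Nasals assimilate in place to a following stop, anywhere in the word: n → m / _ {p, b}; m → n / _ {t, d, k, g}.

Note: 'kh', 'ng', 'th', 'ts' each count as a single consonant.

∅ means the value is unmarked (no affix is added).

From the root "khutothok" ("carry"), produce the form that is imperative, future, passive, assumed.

utsukhutothokgom

Attach tense future tsu- → tsukhutothok.
Attach mood imperative i- → itsukhutothok.
Attach voice passive -go → itsukhutothokgo.
Attach evidentiality assumed -m → itsukhutothokgom.
Apply vowel harmony: itsukhutothokgom → utsukhutothokgom.
Nasal assimilation: no change.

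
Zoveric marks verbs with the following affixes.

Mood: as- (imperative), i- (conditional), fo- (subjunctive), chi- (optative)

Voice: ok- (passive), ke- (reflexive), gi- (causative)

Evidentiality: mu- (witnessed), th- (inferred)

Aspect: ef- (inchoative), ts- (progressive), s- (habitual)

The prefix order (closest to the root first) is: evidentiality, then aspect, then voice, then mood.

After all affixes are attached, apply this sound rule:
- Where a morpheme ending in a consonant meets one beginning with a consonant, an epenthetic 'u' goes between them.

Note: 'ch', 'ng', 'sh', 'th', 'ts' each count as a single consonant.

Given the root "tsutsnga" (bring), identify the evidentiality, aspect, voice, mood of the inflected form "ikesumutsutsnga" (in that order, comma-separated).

witnessed, habitual, reflexive, conditional

Segment: i-ke-s-mu-tsutsnga.
evidentiality: mu- → witnessed.
aspect: s- → habitual.
voice: ke- → reflexive.
mood: i- → conditional.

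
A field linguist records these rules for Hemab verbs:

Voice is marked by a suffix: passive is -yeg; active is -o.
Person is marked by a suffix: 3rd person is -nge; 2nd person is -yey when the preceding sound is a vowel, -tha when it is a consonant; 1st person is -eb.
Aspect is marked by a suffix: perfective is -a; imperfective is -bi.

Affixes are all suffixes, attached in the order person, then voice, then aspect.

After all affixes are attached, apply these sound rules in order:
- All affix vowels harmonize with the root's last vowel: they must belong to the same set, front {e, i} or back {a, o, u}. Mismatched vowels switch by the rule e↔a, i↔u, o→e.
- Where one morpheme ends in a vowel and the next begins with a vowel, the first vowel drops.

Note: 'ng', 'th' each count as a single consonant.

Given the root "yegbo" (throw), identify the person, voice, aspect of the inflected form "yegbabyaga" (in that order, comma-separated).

Segment: yegbo-eb-yeg-a.
person: -eb → 1st person.
voice: -yeg → passive.
aspect: -a → perfective.

1st person, passive, perfective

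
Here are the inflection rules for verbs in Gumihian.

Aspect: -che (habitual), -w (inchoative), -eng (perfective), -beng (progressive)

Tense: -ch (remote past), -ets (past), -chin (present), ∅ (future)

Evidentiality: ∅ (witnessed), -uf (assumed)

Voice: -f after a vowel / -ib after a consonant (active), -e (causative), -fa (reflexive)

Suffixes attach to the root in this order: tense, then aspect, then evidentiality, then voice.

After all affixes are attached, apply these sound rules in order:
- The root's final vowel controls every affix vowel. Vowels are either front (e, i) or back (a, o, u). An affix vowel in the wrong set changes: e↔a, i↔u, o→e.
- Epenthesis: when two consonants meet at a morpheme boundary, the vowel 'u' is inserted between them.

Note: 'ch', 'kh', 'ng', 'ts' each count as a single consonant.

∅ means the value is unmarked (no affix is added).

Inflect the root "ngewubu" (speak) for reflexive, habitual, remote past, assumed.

Attach tense remote past -ch → ngewubuch.
Attach aspect habitual -che → ngewubuchche.
Attach evidentiality assumed -uf → ngewubuchcheuf.
Attach voice reflexive -fa → ngewubuchcheuffa.
Apply vowel harmony: ngewubuchcheuffa → ngewubuchchauffa.
Apply epenthesis: ngewubuchchauffa → ngewubuchuchaufufa.

ngewubuchuchaufufa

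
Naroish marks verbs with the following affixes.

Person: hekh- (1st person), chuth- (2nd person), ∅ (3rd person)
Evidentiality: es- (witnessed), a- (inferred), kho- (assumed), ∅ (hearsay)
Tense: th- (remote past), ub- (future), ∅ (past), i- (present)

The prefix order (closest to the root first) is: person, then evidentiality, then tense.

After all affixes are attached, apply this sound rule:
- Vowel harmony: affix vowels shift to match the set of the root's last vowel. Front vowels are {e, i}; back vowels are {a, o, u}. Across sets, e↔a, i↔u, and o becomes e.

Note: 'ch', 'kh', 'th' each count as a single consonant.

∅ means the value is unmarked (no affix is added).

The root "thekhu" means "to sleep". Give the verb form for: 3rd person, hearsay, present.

uthekhu

person = 3rd person: zero marking, form stays thekhu.
evidentiality = hearsay: zero marking, form stays thekhu.
Attach tense present i- → ithekhu.
Apply vowel harmony: ithekhu → uthekhu.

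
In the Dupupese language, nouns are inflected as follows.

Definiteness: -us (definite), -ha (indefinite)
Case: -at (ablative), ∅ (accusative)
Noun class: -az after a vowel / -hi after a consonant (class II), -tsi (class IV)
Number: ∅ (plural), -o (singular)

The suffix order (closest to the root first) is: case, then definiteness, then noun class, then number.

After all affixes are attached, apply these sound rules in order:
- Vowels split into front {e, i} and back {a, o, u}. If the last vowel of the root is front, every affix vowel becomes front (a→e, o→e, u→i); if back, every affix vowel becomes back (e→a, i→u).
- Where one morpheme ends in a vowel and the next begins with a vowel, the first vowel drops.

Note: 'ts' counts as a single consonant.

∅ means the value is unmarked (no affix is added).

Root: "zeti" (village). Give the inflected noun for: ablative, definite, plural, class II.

zetetishi

Attach case ablative -at → zetiat.
Attach definiteness definite -us → zetiatus.
Attach noun class class II -hi (after consonant 's') → zetiatushi.
number = plural: zero marking, form stays zetiatushi.
Apply vowel harmony: zetiatushi → zetietishi.
Apply vowel deletion: zetietishi → zetetishi.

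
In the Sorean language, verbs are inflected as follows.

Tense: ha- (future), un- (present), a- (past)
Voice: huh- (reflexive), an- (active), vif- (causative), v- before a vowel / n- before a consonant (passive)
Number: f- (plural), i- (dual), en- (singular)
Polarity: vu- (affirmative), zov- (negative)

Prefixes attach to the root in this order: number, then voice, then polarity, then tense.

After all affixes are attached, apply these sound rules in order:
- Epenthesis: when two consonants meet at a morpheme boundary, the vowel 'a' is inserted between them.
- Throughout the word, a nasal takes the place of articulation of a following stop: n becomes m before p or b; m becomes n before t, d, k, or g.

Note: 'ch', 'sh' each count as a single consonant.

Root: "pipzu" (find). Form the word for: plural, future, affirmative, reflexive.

Attach number plural f- → fpipzu.
Attach voice reflexive huh- → huhfpipzu.
Attach polarity affirmative vu- → vuhuhfpipzu.
Attach tense future ha- → havuhuhfpipzu.
Apply epenthesis: havuhuhfpipzu → havuhuhafapipzu.
Nasal assimilation: no change.

havuhuhafapipzu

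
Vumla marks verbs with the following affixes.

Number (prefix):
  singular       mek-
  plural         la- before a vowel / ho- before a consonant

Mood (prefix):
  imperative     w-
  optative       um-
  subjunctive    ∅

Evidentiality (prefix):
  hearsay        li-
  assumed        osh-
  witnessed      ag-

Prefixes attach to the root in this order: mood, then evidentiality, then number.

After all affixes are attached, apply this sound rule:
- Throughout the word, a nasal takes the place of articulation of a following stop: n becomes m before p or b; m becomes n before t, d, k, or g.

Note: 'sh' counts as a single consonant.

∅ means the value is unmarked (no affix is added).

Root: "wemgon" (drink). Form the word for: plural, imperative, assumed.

laoshwwengon

Attach mood imperative w- → wwemgon.
Attach evidentiality assumed osh- → oshwwemgon.
Attach number plural la- (before vowel 'o') → laoshwwemgon.
Apply nasal assimilation: laoshwwemgon → laoshwwengon.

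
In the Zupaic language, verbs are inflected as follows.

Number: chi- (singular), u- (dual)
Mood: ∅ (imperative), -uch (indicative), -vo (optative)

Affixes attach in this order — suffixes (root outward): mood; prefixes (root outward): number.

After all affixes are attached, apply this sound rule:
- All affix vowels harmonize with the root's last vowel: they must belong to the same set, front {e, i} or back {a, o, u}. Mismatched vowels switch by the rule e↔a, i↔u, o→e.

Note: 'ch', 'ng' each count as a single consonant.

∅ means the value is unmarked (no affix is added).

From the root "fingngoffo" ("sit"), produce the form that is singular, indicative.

chufingngoffouch

Attach number singular chi- → chifingngoffo.
Attach mood indicative -uch → chifingngoffouch.
Apply vowel harmony: chifingngoffouch → chufingngoffouch.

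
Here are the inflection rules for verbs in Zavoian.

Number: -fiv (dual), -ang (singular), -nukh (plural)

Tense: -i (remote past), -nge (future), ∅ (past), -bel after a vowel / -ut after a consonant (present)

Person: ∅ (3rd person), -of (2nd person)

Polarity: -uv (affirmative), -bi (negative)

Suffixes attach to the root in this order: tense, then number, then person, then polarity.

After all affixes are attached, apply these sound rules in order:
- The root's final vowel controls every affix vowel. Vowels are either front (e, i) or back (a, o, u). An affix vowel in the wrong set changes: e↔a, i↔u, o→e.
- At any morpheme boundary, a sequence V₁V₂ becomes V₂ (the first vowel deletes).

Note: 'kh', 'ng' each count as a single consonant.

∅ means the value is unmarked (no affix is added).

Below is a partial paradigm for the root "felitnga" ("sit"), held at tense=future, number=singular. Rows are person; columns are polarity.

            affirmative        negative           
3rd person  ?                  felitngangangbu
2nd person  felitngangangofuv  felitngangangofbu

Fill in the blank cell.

felitnganganguv

Attach tense future -nge → felitngange.
Attach number singular -ang → felitngangeang.
person = 3rd person: zero marking, form stays felitngangeang.
Attach polarity affirmative -uv → felitngangeanguv.
Apply vowel harmony: felitngangeanguv → felitngangaanguv.
Apply vowel deletion: felitngangaanguv → felitnganganguv.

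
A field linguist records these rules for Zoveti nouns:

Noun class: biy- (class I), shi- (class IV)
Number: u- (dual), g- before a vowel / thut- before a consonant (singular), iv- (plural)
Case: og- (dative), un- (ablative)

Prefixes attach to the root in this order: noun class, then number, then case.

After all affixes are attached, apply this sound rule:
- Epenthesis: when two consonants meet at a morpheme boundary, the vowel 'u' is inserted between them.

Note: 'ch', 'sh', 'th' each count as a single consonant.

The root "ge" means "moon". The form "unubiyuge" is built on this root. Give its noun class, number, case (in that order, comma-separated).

class I, dual, ablative

Segment: un-u-biy-ge.
noun class: biy- → class I.
number: u- → dual.
case: un- → ablative.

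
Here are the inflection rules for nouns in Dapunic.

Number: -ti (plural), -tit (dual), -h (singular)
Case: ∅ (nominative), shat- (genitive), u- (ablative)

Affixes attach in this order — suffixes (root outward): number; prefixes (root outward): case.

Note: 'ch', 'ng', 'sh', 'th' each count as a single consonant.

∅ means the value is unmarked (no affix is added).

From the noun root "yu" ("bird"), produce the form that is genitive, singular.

Attach number singular -h → yuh.
Attach case genitive shat- → shatyuh.

shatyuh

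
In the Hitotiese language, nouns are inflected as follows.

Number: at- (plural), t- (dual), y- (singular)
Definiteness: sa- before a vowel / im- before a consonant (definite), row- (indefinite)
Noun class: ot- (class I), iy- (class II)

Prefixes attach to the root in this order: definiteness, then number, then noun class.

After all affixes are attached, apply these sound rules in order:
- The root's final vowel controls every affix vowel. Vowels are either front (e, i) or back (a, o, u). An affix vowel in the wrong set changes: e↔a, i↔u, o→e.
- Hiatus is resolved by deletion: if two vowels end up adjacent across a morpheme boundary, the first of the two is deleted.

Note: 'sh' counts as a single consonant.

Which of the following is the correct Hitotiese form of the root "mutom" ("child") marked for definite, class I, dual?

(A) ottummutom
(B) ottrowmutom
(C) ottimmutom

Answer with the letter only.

Attach definiteness definite im- (before consonant 'm') → immutom.
Attach number dual t- → timmutom.
Attach noun class class I ot- → ottimmutom.
Apply vowel harmony: ottimmutom → ottummutom.
Vowel deletion: no change.
So the correct form is ottummutom, option (A).
(C) ottimmutom is wrong: it fails to apply the sound rule(s).
(B) ottrowmutom is wrong: it uses indefinite instead of definite for definiteness.

A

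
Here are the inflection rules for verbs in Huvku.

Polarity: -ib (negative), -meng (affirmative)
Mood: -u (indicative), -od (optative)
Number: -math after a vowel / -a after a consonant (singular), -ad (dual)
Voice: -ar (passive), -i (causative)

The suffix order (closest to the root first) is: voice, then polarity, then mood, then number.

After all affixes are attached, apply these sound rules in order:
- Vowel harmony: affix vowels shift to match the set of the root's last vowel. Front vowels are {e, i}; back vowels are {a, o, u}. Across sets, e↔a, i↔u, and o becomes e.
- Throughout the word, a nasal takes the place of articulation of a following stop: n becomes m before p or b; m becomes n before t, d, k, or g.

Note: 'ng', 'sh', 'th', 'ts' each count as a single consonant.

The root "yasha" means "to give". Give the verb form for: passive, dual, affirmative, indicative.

yashaarmanguad

Attach voice passive -ar → yashaar.
Attach polarity affirmative -meng → yashaarmeng.
Attach mood indicative -u → yashaarmengu.
Attach number dual -ad → yashaarmenguad.
Apply vowel harmony: yashaarmenguad → yashaarmanguad.
Nasal assimilation: no change.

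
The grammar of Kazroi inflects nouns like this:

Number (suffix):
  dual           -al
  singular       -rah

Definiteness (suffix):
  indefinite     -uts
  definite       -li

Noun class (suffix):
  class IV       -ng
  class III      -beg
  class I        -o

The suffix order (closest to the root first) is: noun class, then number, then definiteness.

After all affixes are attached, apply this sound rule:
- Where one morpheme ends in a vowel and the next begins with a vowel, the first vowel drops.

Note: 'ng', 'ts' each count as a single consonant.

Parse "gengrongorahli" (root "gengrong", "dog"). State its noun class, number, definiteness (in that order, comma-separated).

Segment: gengrong-o-rah-li.
noun class: -o → class I.
number: -rah → singular.
definiteness: -li → definite.

class I, singular, definite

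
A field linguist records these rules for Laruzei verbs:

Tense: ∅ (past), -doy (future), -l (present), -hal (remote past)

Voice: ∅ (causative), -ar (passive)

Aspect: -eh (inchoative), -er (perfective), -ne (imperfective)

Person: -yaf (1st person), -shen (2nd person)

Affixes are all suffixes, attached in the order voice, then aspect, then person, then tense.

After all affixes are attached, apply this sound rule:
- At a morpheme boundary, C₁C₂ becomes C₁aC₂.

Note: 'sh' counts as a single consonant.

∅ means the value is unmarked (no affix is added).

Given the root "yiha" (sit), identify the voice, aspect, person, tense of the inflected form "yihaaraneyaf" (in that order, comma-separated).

passive, imperfective, 1st person, past

Segment: yiha-ar-ne-yaf.
voice: -ar → passive.
aspect: -ne → imperfective.
person: -yaf → 1st person.
tense: ∅ → past.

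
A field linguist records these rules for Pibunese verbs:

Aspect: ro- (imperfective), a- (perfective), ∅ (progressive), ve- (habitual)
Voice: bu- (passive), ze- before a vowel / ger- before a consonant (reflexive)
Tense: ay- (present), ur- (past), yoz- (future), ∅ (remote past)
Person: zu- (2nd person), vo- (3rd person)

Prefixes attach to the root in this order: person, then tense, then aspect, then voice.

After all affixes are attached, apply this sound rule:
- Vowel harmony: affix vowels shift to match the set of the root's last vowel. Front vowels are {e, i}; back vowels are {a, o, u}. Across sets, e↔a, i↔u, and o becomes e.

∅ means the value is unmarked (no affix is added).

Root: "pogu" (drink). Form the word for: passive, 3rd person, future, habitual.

buvayozvopogu

Attach person 3rd person vo- → vopogu.
Attach tense future yoz- → yozvopogu.
Attach aspect habitual ve- → veyozvopogu.
Attach voice passive bu- → buveyozvopogu.
Apply vowel harmony: buveyozvopogu → buvayozvopogu.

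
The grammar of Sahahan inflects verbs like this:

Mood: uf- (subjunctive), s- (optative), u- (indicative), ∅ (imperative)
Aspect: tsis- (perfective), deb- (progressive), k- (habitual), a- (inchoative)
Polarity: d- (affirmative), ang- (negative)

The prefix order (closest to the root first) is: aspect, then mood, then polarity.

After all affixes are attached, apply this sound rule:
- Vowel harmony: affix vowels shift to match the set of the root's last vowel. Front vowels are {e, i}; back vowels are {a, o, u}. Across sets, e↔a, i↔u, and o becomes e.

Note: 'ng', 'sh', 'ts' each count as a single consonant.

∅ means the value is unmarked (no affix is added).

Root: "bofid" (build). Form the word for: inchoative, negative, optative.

engsebofid

Attach aspect inchoative a- → abofid.
Attach mood optative s- → sabofid.
Attach polarity negative ang- → angsabofid.
Apply vowel harmony: angsabofid → engsebofid.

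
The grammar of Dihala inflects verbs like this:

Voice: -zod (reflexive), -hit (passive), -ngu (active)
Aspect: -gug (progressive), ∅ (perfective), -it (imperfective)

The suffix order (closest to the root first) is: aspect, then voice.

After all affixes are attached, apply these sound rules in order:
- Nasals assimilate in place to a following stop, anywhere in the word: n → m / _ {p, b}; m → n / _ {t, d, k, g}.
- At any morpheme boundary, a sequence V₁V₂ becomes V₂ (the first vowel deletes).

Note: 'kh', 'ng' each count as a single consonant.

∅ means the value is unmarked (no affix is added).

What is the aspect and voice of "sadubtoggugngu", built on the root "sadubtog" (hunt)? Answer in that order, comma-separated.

progressive, active

Segment: sadubtog-gug-ngu.
aspect: -gug → progressive.
voice: -ngu → active.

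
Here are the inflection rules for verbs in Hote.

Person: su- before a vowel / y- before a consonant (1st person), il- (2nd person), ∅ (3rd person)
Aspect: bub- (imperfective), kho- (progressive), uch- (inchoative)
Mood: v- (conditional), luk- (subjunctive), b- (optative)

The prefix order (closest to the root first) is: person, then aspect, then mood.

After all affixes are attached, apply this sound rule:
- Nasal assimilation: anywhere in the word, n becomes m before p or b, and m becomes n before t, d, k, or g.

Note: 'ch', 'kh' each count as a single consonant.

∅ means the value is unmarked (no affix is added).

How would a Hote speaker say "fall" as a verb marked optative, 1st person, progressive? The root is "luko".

bkhoyluko

Attach person 1st person y- (before consonant 'l') → yluko.
Attach aspect progressive kho- → khoyluko.
Attach mood optative b- → bkhoyluko.
Nasal assimilation: no change.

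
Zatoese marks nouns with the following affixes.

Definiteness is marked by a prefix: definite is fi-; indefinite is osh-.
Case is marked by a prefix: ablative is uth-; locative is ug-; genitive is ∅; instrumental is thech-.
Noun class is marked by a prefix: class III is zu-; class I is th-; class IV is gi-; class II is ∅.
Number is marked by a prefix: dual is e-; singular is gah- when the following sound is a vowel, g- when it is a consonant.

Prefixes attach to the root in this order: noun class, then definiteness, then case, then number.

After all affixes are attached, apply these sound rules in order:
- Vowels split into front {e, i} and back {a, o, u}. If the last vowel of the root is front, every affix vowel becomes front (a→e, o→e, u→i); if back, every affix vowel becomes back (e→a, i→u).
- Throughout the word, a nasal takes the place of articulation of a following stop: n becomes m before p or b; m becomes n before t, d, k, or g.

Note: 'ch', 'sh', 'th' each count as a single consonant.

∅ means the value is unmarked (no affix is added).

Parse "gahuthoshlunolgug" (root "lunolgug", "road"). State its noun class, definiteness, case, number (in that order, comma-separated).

Segment: gah-uth-osh-lunolgug.
noun class: ∅ → class II.
definiteness: osh- → indefinite.
case: uth- → ablative.
number: gah/g- → singular.

class II, indefinite, ablative, singular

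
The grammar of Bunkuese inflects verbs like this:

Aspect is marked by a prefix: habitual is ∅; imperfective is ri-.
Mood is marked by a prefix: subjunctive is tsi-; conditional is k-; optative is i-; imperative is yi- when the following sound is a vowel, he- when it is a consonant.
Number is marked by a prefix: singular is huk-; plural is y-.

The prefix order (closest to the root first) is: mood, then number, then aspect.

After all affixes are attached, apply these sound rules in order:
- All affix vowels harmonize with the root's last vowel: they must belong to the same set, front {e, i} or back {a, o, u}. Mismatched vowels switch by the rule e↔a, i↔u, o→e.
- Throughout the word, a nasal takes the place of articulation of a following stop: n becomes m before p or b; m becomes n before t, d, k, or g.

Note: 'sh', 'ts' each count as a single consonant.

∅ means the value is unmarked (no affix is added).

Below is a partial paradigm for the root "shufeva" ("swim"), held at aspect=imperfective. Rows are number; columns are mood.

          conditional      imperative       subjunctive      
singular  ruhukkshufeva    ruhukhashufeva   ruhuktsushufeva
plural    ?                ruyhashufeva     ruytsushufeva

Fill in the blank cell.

Attach mood conditional k- → kshufeva.
Attach number plural y- → ykshufeva.
Attach aspect imperfective ri- → riykshufeva.
Apply vowel harmony: riykshufeva → ruykshufeva.
Nasal assimilation: no change.

ruykshufeva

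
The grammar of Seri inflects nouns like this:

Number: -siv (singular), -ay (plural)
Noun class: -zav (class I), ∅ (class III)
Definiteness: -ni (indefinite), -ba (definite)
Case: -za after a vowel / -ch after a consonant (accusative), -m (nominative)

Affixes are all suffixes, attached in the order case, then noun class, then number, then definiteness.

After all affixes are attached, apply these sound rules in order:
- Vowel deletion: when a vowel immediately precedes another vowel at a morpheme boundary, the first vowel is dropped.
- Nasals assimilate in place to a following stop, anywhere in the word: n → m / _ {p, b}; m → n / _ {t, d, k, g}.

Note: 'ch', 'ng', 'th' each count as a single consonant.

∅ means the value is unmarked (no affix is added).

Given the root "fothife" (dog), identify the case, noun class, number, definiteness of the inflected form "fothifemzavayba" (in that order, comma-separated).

nominative, class I, plural, definite

Segment: fothife-m-zav-ay-ba.
case: -m → nominative.
noun class: -zav → class I.
number: -ay → plural.
definiteness: -ba → definite.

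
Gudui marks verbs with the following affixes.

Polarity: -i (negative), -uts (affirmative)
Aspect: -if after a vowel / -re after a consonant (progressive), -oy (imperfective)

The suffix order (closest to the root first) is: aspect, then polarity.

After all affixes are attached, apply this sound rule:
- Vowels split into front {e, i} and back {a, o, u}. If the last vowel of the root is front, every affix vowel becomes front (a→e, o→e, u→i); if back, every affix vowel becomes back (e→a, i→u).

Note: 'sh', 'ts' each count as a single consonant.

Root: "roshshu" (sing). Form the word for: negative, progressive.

roshshuufu

Attach aspect progressive -if (after vowel 'u') → roshshuif.
Attach polarity negative -i → roshshuifi.
Apply vowel harmony: roshshuifi → roshshuufu.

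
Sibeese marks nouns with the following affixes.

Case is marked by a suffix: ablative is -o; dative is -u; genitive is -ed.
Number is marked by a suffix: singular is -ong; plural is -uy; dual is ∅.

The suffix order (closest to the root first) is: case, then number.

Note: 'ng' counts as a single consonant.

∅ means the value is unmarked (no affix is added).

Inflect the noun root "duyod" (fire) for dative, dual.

Attach case dative -u → duyodu.
number = dual: zero marking, form stays duyodu.

duyodu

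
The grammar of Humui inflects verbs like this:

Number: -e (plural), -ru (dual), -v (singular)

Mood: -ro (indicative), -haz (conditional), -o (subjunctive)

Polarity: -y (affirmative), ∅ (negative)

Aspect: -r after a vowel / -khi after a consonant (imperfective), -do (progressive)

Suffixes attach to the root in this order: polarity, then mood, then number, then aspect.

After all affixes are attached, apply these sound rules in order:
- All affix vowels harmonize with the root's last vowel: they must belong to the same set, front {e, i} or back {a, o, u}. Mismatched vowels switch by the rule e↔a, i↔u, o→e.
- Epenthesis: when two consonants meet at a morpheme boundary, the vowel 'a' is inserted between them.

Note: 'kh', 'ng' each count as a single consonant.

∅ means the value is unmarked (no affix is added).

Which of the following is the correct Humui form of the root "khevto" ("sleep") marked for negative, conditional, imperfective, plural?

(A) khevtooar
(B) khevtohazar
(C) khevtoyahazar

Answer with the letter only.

polarity = negative: zero marking, form stays khevto.
Attach mood conditional -haz → khevtohaz.
Attach number plural -e → khevtohaze.
Attach aspect imperfective -r (after vowel 'e') → khevtohazer.
Apply vowel harmony: khevtohazer → khevtohazar.
Epenthesis: no change.
So the correct form is khevtohazar, option (B).
(A) khevtooar is wrong: it uses subjunctive instead of conditional for mood.
(C) khevtoyahazar is wrong: it uses affirmative instead of negative for polarity.

B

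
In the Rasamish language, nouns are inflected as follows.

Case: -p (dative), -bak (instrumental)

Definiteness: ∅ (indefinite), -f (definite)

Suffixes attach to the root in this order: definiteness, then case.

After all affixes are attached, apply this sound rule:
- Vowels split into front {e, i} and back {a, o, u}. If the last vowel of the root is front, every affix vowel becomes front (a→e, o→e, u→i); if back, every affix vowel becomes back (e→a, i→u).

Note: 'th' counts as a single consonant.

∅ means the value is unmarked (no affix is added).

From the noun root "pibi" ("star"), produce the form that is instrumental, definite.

pibifbek

Attach definiteness definite -f → pibif.
Attach case instrumental -bak → pibifbak.
Apply vowel harmony: pibifbak → pibifbek.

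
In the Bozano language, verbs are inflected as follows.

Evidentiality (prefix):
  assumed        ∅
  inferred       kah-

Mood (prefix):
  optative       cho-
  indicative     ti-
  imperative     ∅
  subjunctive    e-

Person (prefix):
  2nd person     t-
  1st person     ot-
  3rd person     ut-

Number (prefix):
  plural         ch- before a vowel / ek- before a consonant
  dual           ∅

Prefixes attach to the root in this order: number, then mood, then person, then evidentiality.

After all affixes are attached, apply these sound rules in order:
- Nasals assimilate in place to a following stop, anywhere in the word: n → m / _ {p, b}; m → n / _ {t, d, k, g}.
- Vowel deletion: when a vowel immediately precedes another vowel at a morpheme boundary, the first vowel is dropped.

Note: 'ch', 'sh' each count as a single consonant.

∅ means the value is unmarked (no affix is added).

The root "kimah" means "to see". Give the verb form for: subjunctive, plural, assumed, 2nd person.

Attach number plural ek- (before consonant 'k') → ekkimah.
Attach mood subjunctive e- → eekkimah.
Attach person 2nd person t- → teekkimah.
evidentiality = assumed: zero marking, form stays teekkimah.
Nasal assimilation: no change.
Apply vowel deletion: teekkimah → tekkimah.

tekkimah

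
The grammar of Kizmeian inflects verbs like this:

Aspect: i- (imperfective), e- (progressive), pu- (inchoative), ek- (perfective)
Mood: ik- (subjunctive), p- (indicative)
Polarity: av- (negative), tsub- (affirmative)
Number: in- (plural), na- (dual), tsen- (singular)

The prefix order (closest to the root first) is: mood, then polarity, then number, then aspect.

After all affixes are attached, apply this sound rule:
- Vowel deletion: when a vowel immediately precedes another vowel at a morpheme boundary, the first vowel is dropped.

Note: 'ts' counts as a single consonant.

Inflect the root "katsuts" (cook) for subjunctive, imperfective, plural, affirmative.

Attach mood subjunctive ik- → ikkatsuts.
Attach polarity affirmative tsub- → tsubikkatsuts.
Attach number plural in- → intsubikkatsuts.
Attach aspect imperfective i- → iintsubikkatsuts.
Apply vowel deletion: iintsubikkatsuts → intsubikkatsuts.

intsubikkatsuts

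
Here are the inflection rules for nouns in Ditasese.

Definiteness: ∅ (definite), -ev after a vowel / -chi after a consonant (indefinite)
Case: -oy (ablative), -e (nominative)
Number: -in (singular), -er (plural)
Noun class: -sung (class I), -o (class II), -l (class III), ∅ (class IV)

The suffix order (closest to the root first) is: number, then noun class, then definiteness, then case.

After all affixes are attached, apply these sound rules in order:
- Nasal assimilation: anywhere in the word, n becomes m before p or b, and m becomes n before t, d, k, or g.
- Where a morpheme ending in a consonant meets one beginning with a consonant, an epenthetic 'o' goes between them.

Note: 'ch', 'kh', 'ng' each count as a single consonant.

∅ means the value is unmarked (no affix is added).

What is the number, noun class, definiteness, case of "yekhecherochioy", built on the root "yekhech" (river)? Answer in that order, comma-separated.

plural, class IV, indefinite, ablative

Segment: yekhech-er-chi-oy.
number: -er → plural.
noun class: ∅ → class IV.
definiteness: -ev/chi → indefinite.
case: -oy → ablative.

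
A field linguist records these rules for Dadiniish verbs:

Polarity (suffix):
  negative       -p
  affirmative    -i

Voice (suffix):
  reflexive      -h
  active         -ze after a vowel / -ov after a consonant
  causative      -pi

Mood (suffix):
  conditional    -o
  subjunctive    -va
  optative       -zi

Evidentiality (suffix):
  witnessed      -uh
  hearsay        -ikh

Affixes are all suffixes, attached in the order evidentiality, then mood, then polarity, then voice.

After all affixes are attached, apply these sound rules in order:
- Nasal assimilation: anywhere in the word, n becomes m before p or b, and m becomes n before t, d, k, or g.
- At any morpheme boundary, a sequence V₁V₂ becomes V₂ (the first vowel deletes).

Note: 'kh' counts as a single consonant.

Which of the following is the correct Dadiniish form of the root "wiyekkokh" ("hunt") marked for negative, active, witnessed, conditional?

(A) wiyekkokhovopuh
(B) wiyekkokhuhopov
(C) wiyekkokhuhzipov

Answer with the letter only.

Attach evidentiality witnessed -uh → wiyekkokhuh.
Attach mood conditional -o → wiyekkokhuho.
Attach polarity negative -p → wiyekkokhuhop.
Attach voice active -ov (after consonant 'p') → wiyekkokhuhopov.
Nasal assimilation: no change.
Vowel deletion: no change.
So the correct form is wiyekkokhuhopov, option (B).
(C) wiyekkokhuhzipov is wrong: it uses optative instead of conditional for mood.
(A) wiyekkokhovopuh is wrong: it has the affixes in the wrong order.

B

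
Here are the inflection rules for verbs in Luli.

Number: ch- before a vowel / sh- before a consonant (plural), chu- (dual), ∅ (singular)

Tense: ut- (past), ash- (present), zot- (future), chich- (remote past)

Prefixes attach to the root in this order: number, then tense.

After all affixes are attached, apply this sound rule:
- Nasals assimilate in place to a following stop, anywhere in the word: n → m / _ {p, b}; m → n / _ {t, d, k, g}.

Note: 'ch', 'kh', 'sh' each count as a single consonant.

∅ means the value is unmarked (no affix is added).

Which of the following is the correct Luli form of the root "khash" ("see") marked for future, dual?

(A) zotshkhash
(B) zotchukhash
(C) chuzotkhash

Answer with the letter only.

Attach number dual chu- → chukhash.
Attach tense future zot- → zotchukhash.
Nasal assimilation: no change.
So the correct form is zotchukhash, option (B).
(C) chuzotkhash is wrong: it has the affixes in the wrong order.
(A) zotshkhash is wrong: it uses plural instead of dual for number.

B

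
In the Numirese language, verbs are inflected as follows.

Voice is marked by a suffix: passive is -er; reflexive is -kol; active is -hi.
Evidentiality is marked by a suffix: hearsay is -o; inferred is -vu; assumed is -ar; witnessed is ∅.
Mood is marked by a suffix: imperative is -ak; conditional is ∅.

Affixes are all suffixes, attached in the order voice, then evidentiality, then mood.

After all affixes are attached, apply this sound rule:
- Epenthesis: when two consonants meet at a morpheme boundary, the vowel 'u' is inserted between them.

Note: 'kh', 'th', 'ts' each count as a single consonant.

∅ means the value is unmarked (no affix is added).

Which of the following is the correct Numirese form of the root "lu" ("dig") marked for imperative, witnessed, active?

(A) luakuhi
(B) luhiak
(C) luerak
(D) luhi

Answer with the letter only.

B

Attach voice active -hi → luhi.
evidentiality = witnessed: zero marking, form stays luhi.
Attach mood imperative -ak → luhiak.
Epenthesis: no change.
So the correct form is luhiak, option (B).
(D) luhi is wrong: it uses conditional instead of imperative for mood.
(A) luakuhi is wrong: it has the affixes in the wrong order.
(C) luerak is wrong: it uses passive instead of active for voice.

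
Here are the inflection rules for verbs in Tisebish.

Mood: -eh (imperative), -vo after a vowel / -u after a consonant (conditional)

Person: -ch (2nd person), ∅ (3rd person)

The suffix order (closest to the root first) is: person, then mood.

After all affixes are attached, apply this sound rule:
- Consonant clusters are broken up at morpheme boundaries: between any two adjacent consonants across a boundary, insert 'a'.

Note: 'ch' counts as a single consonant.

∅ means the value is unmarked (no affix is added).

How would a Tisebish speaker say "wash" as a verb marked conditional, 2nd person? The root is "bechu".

Attach person 2nd person -ch → bechuch.
Attach mood conditional -u (after consonant 'ch') → bechuchu.
Epenthesis: no change.

bechuchu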